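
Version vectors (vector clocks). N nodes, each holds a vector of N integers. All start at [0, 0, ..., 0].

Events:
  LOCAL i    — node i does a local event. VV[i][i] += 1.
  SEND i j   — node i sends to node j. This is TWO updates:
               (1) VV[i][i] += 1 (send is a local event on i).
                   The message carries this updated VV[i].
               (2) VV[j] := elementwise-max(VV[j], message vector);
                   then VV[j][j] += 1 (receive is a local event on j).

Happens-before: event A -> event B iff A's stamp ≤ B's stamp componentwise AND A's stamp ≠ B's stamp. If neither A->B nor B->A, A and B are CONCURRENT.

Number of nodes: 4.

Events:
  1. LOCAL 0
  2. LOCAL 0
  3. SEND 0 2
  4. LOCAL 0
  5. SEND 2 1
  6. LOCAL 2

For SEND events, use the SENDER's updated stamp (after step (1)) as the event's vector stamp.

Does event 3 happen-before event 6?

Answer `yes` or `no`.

Answer: yes

Derivation:
Initial: VV[0]=[0, 0, 0, 0]
Initial: VV[1]=[0, 0, 0, 0]
Initial: VV[2]=[0, 0, 0, 0]
Initial: VV[3]=[0, 0, 0, 0]
Event 1: LOCAL 0: VV[0][0]++ -> VV[0]=[1, 0, 0, 0]
Event 2: LOCAL 0: VV[0][0]++ -> VV[0]=[2, 0, 0, 0]
Event 3: SEND 0->2: VV[0][0]++ -> VV[0]=[3, 0, 0, 0], msg_vec=[3, 0, 0, 0]; VV[2]=max(VV[2],msg_vec) then VV[2][2]++ -> VV[2]=[3, 0, 1, 0]
Event 4: LOCAL 0: VV[0][0]++ -> VV[0]=[4, 0, 0, 0]
Event 5: SEND 2->1: VV[2][2]++ -> VV[2]=[3, 0, 2, 0], msg_vec=[3, 0, 2, 0]; VV[1]=max(VV[1],msg_vec) then VV[1][1]++ -> VV[1]=[3, 1, 2, 0]
Event 6: LOCAL 2: VV[2][2]++ -> VV[2]=[3, 0, 3, 0]
Event 3 stamp: [3, 0, 0, 0]
Event 6 stamp: [3, 0, 3, 0]
[3, 0, 0, 0] <= [3, 0, 3, 0]? True. Equal? False. Happens-before: True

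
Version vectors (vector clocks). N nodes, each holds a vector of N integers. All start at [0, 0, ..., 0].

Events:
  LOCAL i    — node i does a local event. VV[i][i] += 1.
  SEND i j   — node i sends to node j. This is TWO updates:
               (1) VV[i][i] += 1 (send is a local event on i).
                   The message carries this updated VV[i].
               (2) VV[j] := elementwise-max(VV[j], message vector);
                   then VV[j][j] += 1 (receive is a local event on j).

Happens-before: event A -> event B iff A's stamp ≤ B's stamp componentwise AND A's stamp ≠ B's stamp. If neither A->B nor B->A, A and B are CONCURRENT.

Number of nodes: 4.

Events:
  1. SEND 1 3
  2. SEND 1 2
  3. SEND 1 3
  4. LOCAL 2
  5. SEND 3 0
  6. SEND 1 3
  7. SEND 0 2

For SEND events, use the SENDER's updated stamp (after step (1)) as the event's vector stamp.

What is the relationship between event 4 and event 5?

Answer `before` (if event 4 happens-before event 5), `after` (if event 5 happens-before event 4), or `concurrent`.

Initial: VV[0]=[0, 0, 0, 0]
Initial: VV[1]=[0, 0, 0, 0]
Initial: VV[2]=[0, 0, 0, 0]
Initial: VV[3]=[0, 0, 0, 0]
Event 1: SEND 1->3: VV[1][1]++ -> VV[1]=[0, 1, 0, 0], msg_vec=[0, 1, 0, 0]; VV[3]=max(VV[3],msg_vec) then VV[3][3]++ -> VV[3]=[0, 1, 0, 1]
Event 2: SEND 1->2: VV[1][1]++ -> VV[1]=[0, 2, 0, 0], msg_vec=[0, 2, 0, 0]; VV[2]=max(VV[2],msg_vec) then VV[2][2]++ -> VV[2]=[0, 2, 1, 0]
Event 3: SEND 1->3: VV[1][1]++ -> VV[1]=[0, 3, 0, 0], msg_vec=[0, 3, 0, 0]; VV[3]=max(VV[3],msg_vec) then VV[3][3]++ -> VV[3]=[0, 3, 0, 2]
Event 4: LOCAL 2: VV[2][2]++ -> VV[2]=[0, 2, 2, 0]
Event 5: SEND 3->0: VV[3][3]++ -> VV[3]=[0, 3, 0, 3], msg_vec=[0, 3, 0, 3]; VV[0]=max(VV[0],msg_vec) then VV[0][0]++ -> VV[0]=[1, 3, 0, 3]
Event 6: SEND 1->3: VV[1][1]++ -> VV[1]=[0, 4, 0, 0], msg_vec=[0, 4, 0, 0]; VV[3]=max(VV[3],msg_vec) then VV[3][3]++ -> VV[3]=[0, 4, 0, 4]
Event 7: SEND 0->2: VV[0][0]++ -> VV[0]=[2, 3, 0, 3], msg_vec=[2, 3, 0, 3]; VV[2]=max(VV[2],msg_vec) then VV[2][2]++ -> VV[2]=[2, 3, 3, 3]
Event 4 stamp: [0, 2, 2, 0]
Event 5 stamp: [0, 3, 0, 3]
[0, 2, 2, 0] <= [0, 3, 0, 3]? False
[0, 3, 0, 3] <= [0, 2, 2, 0]? False
Relation: concurrent

Answer: concurrent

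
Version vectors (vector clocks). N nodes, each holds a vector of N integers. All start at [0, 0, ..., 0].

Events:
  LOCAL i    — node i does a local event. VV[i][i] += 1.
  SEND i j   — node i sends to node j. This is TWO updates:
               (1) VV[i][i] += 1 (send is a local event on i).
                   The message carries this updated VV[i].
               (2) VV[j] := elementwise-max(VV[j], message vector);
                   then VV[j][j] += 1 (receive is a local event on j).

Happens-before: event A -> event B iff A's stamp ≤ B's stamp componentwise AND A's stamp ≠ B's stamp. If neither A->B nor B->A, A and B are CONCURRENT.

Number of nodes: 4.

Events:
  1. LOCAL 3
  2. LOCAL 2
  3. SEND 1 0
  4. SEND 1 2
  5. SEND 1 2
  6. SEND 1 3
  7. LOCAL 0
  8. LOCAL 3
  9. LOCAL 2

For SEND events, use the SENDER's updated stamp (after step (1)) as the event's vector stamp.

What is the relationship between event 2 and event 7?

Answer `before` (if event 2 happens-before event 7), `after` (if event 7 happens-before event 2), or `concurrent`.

Answer: concurrent

Derivation:
Initial: VV[0]=[0, 0, 0, 0]
Initial: VV[1]=[0, 0, 0, 0]
Initial: VV[2]=[0, 0, 0, 0]
Initial: VV[3]=[0, 0, 0, 0]
Event 1: LOCAL 3: VV[3][3]++ -> VV[3]=[0, 0, 0, 1]
Event 2: LOCAL 2: VV[2][2]++ -> VV[2]=[0, 0, 1, 0]
Event 3: SEND 1->0: VV[1][1]++ -> VV[1]=[0, 1, 0, 0], msg_vec=[0, 1, 0, 0]; VV[0]=max(VV[0],msg_vec) then VV[0][0]++ -> VV[0]=[1, 1, 0, 0]
Event 4: SEND 1->2: VV[1][1]++ -> VV[1]=[0, 2, 0, 0], msg_vec=[0, 2, 0, 0]; VV[2]=max(VV[2],msg_vec) then VV[2][2]++ -> VV[2]=[0, 2, 2, 0]
Event 5: SEND 1->2: VV[1][1]++ -> VV[1]=[0, 3, 0, 0], msg_vec=[0, 3, 0, 0]; VV[2]=max(VV[2],msg_vec) then VV[2][2]++ -> VV[2]=[0, 3, 3, 0]
Event 6: SEND 1->3: VV[1][1]++ -> VV[1]=[0, 4, 0, 0], msg_vec=[0, 4, 0, 0]; VV[3]=max(VV[3],msg_vec) then VV[3][3]++ -> VV[3]=[0, 4, 0, 2]
Event 7: LOCAL 0: VV[0][0]++ -> VV[0]=[2, 1, 0, 0]
Event 8: LOCAL 3: VV[3][3]++ -> VV[3]=[0, 4, 0, 3]
Event 9: LOCAL 2: VV[2][2]++ -> VV[2]=[0, 3, 4, 0]
Event 2 stamp: [0, 0, 1, 0]
Event 7 stamp: [2, 1, 0, 0]
[0, 0, 1, 0] <= [2, 1, 0, 0]? False
[2, 1, 0, 0] <= [0, 0, 1, 0]? False
Relation: concurrent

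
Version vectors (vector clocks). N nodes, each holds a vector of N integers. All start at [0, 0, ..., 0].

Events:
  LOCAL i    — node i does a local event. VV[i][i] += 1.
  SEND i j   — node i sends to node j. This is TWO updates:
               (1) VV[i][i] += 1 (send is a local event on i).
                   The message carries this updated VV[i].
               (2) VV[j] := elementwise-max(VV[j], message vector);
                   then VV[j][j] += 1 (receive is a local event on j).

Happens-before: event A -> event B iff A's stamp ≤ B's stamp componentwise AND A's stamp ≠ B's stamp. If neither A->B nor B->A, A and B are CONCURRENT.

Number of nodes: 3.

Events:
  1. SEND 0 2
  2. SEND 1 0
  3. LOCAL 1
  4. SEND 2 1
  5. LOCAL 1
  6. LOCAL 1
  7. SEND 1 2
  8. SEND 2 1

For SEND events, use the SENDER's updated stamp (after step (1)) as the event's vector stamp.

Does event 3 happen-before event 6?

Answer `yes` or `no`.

Initial: VV[0]=[0, 0, 0]
Initial: VV[1]=[0, 0, 0]
Initial: VV[2]=[0, 0, 0]
Event 1: SEND 0->2: VV[0][0]++ -> VV[0]=[1, 0, 0], msg_vec=[1, 0, 0]; VV[2]=max(VV[2],msg_vec) then VV[2][2]++ -> VV[2]=[1, 0, 1]
Event 2: SEND 1->0: VV[1][1]++ -> VV[1]=[0, 1, 0], msg_vec=[0, 1, 0]; VV[0]=max(VV[0],msg_vec) then VV[0][0]++ -> VV[0]=[2, 1, 0]
Event 3: LOCAL 1: VV[1][1]++ -> VV[1]=[0, 2, 0]
Event 4: SEND 2->1: VV[2][2]++ -> VV[2]=[1, 0, 2], msg_vec=[1, 0, 2]; VV[1]=max(VV[1],msg_vec) then VV[1][1]++ -> VV[1]=[1, 3, 2]
Event 5: LOCAL 1: VV[1][1]++ -> VV[1]=[1, 4, 2]
Event 6: LOCAL 1: VV[1][1]++ -> VV[1]=[1, 5, 2]
Event 7: SEND 1->2: VV[1][1]++ -> VV[1]=[1, 6, 2], msg_vec=[1, 6, 2]; VV[2]=max(VV[2],msg_vec) then VV[2][2]++ -> VV[2]=[1, 6, 3]
Event 8: SEND 2->1: VV[2][2]++ -> VV[2]=[1, 6, 4], msg_vec=[1, 6, 4]; VV[1]=max(VV[1],msg_vec) then VV[1][1]++ -> VV[1]=[1, 7, 4]
Event 3 stamp: [0, 2, 0]
Event 6 stamp: [1, 5, 2]
[0, 2, 0] <= [1, 5, 2]? True. Equal? False. Happens-before: True

Answer: yes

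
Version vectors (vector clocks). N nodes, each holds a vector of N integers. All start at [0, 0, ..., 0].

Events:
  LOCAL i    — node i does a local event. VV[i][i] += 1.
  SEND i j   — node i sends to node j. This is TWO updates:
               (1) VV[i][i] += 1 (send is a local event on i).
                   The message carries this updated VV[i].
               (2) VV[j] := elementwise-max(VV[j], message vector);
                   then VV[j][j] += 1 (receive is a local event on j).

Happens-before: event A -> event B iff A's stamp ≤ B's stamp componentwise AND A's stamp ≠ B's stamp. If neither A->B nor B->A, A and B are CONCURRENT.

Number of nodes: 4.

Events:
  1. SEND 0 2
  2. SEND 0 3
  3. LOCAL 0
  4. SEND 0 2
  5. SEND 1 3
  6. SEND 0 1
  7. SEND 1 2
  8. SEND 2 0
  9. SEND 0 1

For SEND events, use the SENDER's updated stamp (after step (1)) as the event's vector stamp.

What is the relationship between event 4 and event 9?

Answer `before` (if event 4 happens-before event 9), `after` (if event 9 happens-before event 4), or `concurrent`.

Answer: before

Derivation:
Initial: VV[0]=[0, 0, 0, 0]
Initial: VV[1]=[0, 0, 0, 0]
Initial: VV[2]=[0, 0, 0, 0]
Initial: VV[3]=[0, 0, 0, 0]
Event 1: SEND 0->2: VV[0][0]++ -> VV[0]=[1, 0, 0, 0], msg_vec=[1, 0, 0, 0]; VV[2]=max(VV[2],msg_vec) then VV[2][2]++ -> VV[2]=[1, 0, 1, 0]
Event 2: SEND 0->3: VV[0][0]++ -> VV[0]=[2, 0, 0, 0], msg_vec=[2, 0, 0, 0]; VV[3]=max(VV[3],msg_vec) then VV[3][3]++ -> VV[3]=[2, 0, 0, 1]
Event 3: LOCAL 0: VV[0][0]++ -> VV[0]=[3, 0, 0, 0]
Event 4: SEND 0->2: VV[0][0]++ -> VV[0]=[4, 0, 0, 0], msg_vec=[4, 0, 0, 0]; VV[2]=max(VV[2],msg_vec) then VV[2][2]++ -> VV[2]=[4, 0, 2, 0]
Event 5: SEND 1->3: VV[1][1]++ -> VV[1]=[0, 1, 0, 0], msg_vec=[0, 1, 0, 0]; VV[3]=max(VV[3],msg_vec) then VV[3][3]++ -> VV[3]=[2, 1, 0, 2]
Event 6: SEND 0->1: VV[0][0]++ -> VV[0]=[5, 0, 0, 0], msg_vec=[5, 0, 0, 0]; VV[1]=max(VV[1],msg_vec) then VV[1][1]++ -> VV[1]=[5, 2, 0, 0]
Event 7: SEND 1->2: VV[1][1]++ -> VV[1]=[5, 3, 0, 0], msg_vec=[5, 3, 0, 0]; VV[2]=max(VV[2],msg_vec) then VV[2][2]++ -> VV[2]=[5, 3, 3, 0]
Event 8: SEND 2->0: VV[2][2]++ -> VV[2]=[5, 3, 4, 0], msg_vec=[5, 3, 4, 0]; VV[0]=max(VV[0],msg_vec) then VV[0][0]++ -> VV[0]=[6, 3, 4, 0]
Event 9: SEND 0->1: VV[0][0]++ -> VV[0]=[7, 3, 4, 0], msg_vec=[7, 3, 4, 0]; VV[1]=max(VV[1],msg_vec) then VV[1][1]++ -> VV[1]=[7, 4, 4, 0]
Event 4 stamp: [4, 0, 0, 0]
Event 9 stamp: [7, 3, 4, 0]
[4, 0, 0, 0] <= [7, 3, 4, 0]? True
[7, 3, 4, 0] <= [4, 0, 0, 0]? False
Relation: before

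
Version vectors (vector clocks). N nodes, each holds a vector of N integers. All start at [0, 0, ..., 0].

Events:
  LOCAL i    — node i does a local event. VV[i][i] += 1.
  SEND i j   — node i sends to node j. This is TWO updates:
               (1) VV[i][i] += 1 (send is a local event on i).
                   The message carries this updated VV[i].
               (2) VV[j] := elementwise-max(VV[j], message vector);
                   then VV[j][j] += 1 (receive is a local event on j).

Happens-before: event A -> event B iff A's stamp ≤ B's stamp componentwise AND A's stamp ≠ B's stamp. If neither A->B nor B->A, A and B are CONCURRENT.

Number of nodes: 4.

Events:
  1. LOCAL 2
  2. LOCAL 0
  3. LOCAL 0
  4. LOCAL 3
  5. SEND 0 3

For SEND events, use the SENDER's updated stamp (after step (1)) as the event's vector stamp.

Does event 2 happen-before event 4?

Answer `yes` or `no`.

Answer: no

Derivation:
Initial: VV[0]=[0, 0, 0, 0]
Initial: VV[1]=[0, 0, 0, 0]
Initial: VV[2]=[0, 0, 0, 0]
Initial: VV[3]=[0, 0, 0, 0]
Event 1: LOCAL 2: VV[2][2]++ -> VV[2]=[0, 0, 1, 0]
Event 2: LOCAL 0: VV[0][0]++ -> VV[0]=[1, 0, 0, 0]
Event 3: LOCAL 0: VV[0][0]++ -> VV[0]=[2, 0, 0, 0]
Event 4: LOCAL 3: VV[3][3]++ -> VV[3]=[0, 0, 0, 1]
Event 5: SEND 0->3: VV[0][0]++ -> VV[0]=[3, 0, 0, 0], msg_vec=[3, 0, 0, 0]; VV[3]=max(VV[3],msg_vec) then VV[3][3]++ -> VV[3]=[3, 0, 0, 2]
Event 2 stamp: [1, 0, 0, 0]
Event 4 stamp: [0, 0, 0, 1]
[1, 0, 0, 0] <= [0, 0, 0, 1]? False. Equal? False. Happens-before: False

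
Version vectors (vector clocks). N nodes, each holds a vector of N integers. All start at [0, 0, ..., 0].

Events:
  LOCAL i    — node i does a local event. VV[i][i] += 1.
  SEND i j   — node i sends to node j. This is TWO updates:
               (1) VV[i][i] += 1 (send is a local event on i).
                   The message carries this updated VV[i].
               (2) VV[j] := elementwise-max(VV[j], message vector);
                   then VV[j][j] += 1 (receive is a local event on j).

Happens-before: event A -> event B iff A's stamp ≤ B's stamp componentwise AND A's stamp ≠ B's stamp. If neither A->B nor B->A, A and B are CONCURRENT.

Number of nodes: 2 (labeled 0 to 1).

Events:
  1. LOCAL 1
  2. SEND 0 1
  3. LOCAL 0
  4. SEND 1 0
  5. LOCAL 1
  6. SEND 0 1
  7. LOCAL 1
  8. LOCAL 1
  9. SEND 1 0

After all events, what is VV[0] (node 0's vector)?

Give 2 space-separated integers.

Initial: VV[0]=[0, 0]
Initial: VV[1]=[0, 0]
Event 1: LOCAL 1: VV[1][1]++ -> VV[1]=[0, 1]
Event 2: SEND 0->1: VV[0][0]++ -> VV[0]=[1, 0], msg_vec=[1, 0]; VV[1]=max(VV[1],msg_vec) then VV[1][1]++ -> VV[1]=[1, 2]
Event 3: LOCAL 0: VV[0][0]++ -> VV[0]=[2, 0]
Event 4: SEND 1->0: VV[1][1]++ -> VV[1]=[1, 3], msg_vec=[1, 3]; VV[0]=max(VV[0],msg_vec) then VV[0][0]++ -> VV[0]=[3, 3]
Event 5: LOCAL 1: VV[1][1]++ -> VV[1]=[1, 4]
Event 6: SEND 0->1: VV[0][0]++ -> VV[0]=[4, 3], msg_vec=[4, 3]; VV[1]=max(VV[1],msg_vec) then VV[1][1]++ -> VV[1]=[4, 5]
Event 7: LOCAL 1: VV[1][1]++ -> VV[1]=[4, 6]
Event 8: LOCAL 1: VV[1][1]++ -> VV[1]=[4, 7]
Event 9: SEND 1->0: VV[1][1]++ -> VV[1]=[4, 8], msg_vec=[4, 8]; VV[0]=max(VV[0],msg_vec) then VV[0][0]++ -> VV[0]=[5, 8]
Final vectors: VV[0]=[5, 8]; VV[1]=[4, 8]

Answer: 5 8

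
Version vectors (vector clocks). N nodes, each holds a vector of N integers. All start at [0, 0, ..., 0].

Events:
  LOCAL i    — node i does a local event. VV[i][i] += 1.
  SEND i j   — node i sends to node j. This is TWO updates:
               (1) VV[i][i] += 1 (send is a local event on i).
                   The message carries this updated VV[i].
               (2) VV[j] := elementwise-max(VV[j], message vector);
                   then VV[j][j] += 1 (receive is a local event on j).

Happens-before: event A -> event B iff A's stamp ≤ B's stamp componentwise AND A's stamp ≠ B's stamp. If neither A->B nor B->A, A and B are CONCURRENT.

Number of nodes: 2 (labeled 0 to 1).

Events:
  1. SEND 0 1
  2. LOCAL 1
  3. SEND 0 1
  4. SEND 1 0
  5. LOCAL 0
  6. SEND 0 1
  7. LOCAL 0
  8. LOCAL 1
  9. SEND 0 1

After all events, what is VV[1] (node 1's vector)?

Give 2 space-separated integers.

Initial: VV[0]=[0, 0]
Initial: VV[1]=[0, 0]
Event 1: SEND 0->1: VV[0][0]++ -> VV[0]=[1, 0], msg_vec=[1, 0]; VV[1]=max(VV[1],msg_vec) then VV[1][1]++ -> VV[1]=[1, 1]
Event 2: LOCAL 1: VV[1][1]++ -> VV[1]=[1, 2]
Event 3: SEND 0->1: VV[0][0]++ -> VV[0]=[2, 0], msg_vec=[2, 0]; VV[1]=max(VV[1],msg_vec) then VV[1][1]++ -> VV[1]=[2, 3]
Event 4: SEND 1->0: VV[1][1]++ -> VV[1]=[2, 4], msg_vec=[2, 4]; VV[0]=max(VV[0],msg_vec) then VV[0][0]++ -> VV[0]=[3, 4]
Event 5: LOCAL 0: VV[0][0]++ -> VV[0]=[4, 4]
Event 6: SEND 0->1: VV[0][0]++ -> VV[0]=[5, 4], msg_vec=[5, 4]; VV[1]=max(VV[1],msg_vec) then VV[1][1]++ -> VV[1]=[5, 5]
Event 7: LOCAL 0: VV[0][0]++ -> VV[0]=[6, 4]
Event 8: LOCAL 1: VV[1][1]++ -> VV[1]=[5, 6]
Event 9: SEND 0->1: VV[0][0]++ -> VV[0]=[7, 4], msg_vec=[7, 4]; VV[1]=max(VV[1],msg_vec) then VV[1][1]++ -> VV[1]=[7, 7]
Final vectors: VV[0]=[7, 4]; VV[1]=[7, 7]

Answer: 7 7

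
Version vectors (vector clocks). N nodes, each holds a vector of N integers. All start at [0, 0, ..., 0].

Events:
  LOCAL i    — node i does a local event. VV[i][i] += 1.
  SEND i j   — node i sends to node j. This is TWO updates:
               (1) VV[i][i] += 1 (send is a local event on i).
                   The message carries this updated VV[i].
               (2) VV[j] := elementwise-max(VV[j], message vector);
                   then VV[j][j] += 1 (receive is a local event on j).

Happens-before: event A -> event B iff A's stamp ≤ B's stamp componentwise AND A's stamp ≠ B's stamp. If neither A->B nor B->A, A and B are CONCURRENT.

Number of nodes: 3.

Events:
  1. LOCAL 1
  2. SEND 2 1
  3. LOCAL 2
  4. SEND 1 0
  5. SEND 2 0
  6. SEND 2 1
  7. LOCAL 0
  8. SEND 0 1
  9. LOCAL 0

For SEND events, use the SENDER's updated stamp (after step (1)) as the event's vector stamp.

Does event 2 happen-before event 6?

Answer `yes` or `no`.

Answer: yes

Derivation:
Initial: VV[0]=[0, 0, 0]
Initial: VV[1]=[0, 0, 0]
Initial: VV[2]=[0, 0, 0]
Event 1: LOCAL 1: VV[1][1]++ -> VV[1]=[0, 1, 0]
Event 2: SEND 2->1: VV[2][2]++ -> VV[2]=[0, 0, 1], msg_vec=[0, 0, 1]; VV[1]=max(VV[1],msg_vec) then VV[1][1]++ -> VV[1]=[0, 2, 1]
Event 3: LOCAL 2: VV[2][2]++ -> VV[2]=[0, 0, 2]
Event 4: SEND 1->0: VV[1][1]++ -> VV[1]=[0, 3, 1], msg_vec=[0, 3, 1]; VV[0]=max(VV[0],msg_vec) then VV[0][0]++ -> VV[0]=[1, 3, 1]
Event 5: SEND 2->0: VV[2][2]++ -> VV[2]=[0, 0, 3], msg_vec=[0, 0, 3]; VV[0]=max(VV[0],msg_vec) then VV[0][0]++ -> VV[0]=[2, 3, 3]
Event 6: SEND 2->1: VV[2][2]++ -> VV[2]=[0, 0, 4], msg_vec=[0, 0, 4]; VV[1]=max(VV[1],msg_vec) then VV[1][1]++ -> VV[1]=[0, 4, 4]
Event 7: LOCAL 0: VV[0][0]++ -> VV[0]=[3, 3, 3]
Event 8: SEND 0->1: VV[0][0]++ -> VV[0]=[4, 3, 3], msg_vec=[4, 3, 3]; VV[1]=max(VV[1],msg_vec) then VV[1][1]++ -> VV[1]=[4, 5, 4]
Event 9: LOCAL 0: VV[0][0]++ -> VV[0]=[5, 3, 3]
Event 2 stamp: [0, 0, 1]
Event 6 stamp: [0, 0, 4]
[0, 0, 1] <= [0, 0, 4]? True. Equal? False. Happens-before: True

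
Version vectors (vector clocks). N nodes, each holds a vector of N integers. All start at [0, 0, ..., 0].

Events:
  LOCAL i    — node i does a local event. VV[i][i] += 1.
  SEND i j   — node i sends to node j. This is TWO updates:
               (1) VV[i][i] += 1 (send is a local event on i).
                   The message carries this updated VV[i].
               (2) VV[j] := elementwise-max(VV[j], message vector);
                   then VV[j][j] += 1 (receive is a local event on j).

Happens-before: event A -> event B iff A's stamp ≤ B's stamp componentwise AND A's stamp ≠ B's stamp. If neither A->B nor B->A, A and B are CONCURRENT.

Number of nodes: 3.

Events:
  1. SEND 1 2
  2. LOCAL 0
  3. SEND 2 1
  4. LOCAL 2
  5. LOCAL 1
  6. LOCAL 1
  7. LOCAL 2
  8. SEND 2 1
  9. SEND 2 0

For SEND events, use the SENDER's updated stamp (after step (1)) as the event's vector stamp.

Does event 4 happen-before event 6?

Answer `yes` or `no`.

Initial: VV[0]=[0, 0, 0]
Initial: VV[1]=[0, 0, 0]
Initial: VV[2]=[0, 0, 0]
Event 1: SEND 1->2: VV[1][1]++ -> VV[1]=[0, 1, 0], msg_vec=[0, 1, 0]; VV[2]=max(VV[2],msg_vec) then VV[2][2]++ -> VV[2]=[0, 1, 1]
Event 2: LOCAL 0: VV[0][0]++ -> VV[0]=[1, 0, 0]
Event 3: SEND 2->1: VV[2][2]++ -> VV[2]=[0, 1, 2], msg_vec=[0, 1, 2]; VV[1]=max(VV[1],msg_vec) then VV[1][1]++ -> VV[1]=[0, 2, 2]
Event 4: LOCAL 2: VV[2][2]++ -> VV[2]=[0, 1, 3]
Event 5: LOCAL 1: VV[1][1]++ -> VV[1]=[0, 3, 2]
Event 6: LOCAL 1: VV[1][1]++ -> VV[1]=[0, 4, 2]
Event 7: LOCAL 2: VV[2][2]++ -> VV[2]=[0, 1, 4]
Event 8: SEND 2->1: VV[2][2]++ -> VV[2]=[0, 1, 5], msg_vec=[0, 1, 5]; VV[1]=max(VV[1],msg_vec) then VV[1][1]++ -> VV[1]=[0, 5, 5]
Event 9: SEND 2->0: VV[2][2]++ -> VV[2]=[0, 1, 6], msg_vec=[0, 1, 6]; VV[0]=max(VV[0],msg_vec) then VV[0][0]++ -> VV[0]=[2, 1, 6]
Event 4 stamp: [0, 1, 3]
Event 6 stamp: [0, 4, 2]
[0, 1, 3] <= [0, 4, 2]? False. Equal? False. Happens-before: False

Answer: no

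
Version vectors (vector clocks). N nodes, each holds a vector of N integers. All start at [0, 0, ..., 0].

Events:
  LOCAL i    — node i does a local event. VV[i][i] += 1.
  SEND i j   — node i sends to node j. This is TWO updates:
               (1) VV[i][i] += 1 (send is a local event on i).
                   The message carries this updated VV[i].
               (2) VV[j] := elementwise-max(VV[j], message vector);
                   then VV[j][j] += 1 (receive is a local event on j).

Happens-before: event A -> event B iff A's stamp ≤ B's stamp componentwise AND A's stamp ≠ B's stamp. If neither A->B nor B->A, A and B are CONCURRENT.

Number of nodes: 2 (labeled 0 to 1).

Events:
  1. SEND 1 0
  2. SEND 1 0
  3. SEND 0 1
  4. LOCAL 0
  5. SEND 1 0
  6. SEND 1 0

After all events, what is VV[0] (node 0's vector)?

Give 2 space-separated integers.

Initial: VV[0]=[0, 0]
Initial: VV[1]=[0, 0]
Event 1: SEND 1->0: VV[1][1]++ -> VV[1]=[0, 1], msg_vec=[0, 1]; VV[0]=max(VV[0],msg_vec) then VV[0][0]++ -> VV[0]=[1, 1]
Event 2: SEND 1->0: VV[1][1]++ -> VV[1]=[0, 2], msg_vec=[0, 2]; VV[0]=max(VV[0],msg_vec) then VV[0][0]++ -> VV[0]=[2, 2]
Event 3: SEND 0->1: VV[0][0]++ -> VV[0]=[3, 2], msg_vec=[3, 2]; VV[1]=max(VV[1],msg_vec) then VV[1][1]++ -> VV[1]=[3, 3]
Event 4: LOCAL 0: VV[0][0]++ -> VV[0]=[4, 2]
Event 5: SEND 1->0: VV[1][1]++ -> VV[1]=[3, 4], msg_vec=[3, 4]; VV[0]=max(VV[0],msg_vec) then VV[0][0]++ -> VV[0]=[5, 4]
Event 6: SEND 1->0: VV[1][1]++ -> VV[1]=[3, 5], msg_vec=[3, 5]; VV[0]=max(VV[0],msg_vec) then VV[0][0]++ -> VV[0]=[6, 5]
Final vectors: VV[0]=[6, 5]; VV[1]=[3, 5]

Answer: 6 5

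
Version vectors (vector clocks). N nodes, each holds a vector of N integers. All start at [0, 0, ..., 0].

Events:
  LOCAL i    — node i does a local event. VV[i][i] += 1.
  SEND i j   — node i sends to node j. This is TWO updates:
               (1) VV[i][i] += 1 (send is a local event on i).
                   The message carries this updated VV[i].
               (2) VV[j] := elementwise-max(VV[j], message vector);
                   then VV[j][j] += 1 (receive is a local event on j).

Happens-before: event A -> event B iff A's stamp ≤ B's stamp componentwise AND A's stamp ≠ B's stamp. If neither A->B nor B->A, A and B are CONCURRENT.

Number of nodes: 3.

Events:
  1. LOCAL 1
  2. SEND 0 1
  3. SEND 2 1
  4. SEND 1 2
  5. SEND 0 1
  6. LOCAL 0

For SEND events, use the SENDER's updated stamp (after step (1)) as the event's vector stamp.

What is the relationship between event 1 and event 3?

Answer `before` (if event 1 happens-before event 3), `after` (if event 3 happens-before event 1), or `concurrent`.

Answer: concurrent

Derivation:
Initial: VV[0]=[0, 0, 0]
Initial: VV[1]=[0, 0, 0]
Initial: VV[2]=[0, 0, 0]
Event 1: LOCAL 1: VV[1][1]++ -> VV[1]=[0, 1, 0]
Event 2: SEND 0->1: VV[0][0]++ -> VV[0]=[1, 0, 0], msg_vec=[1, 0, 0]; VV[1]=max(VV[1],msg_vec) then VV[1][1]++ -> VV[1]=[1, 2, 0]
Event 3: SEND 2->1: VV[2][2]++ -> VV[2]=[0, 0, 1], msg_vec=[0, 0, 1]; VV[1]=max(VV[1],msg_vec) then VV[1][1]++ -> VV[1]=[1, 3, 1]
Event 4: SEND 1->2: VV[1][1]++ -> VV[1]=[1, 4, 1], msg_vec=[1, 4, 1]; VV[2]=max(VV[2],msg_vec) then VV[2][2]++ -> VV[2]=[1, 4, 2]
Event 5: SEND 0->1: VV[0][0]++ -> VV[0]=[2, 0, 0], msg_vec=[2, 0, 0]; VV[1]=max(VV[1],msg_vec) then VV[1][1]++ -> VV[1]=[2, 5, 1]
Event 6: LOCAL 0: VV[0][0]++ -> VV[0]=[3, 0, 0]
Event 1 stamp: [0, 1, 0]
Event 3 stamp: [0, 0, 1]
[0, 1, 0] <= [0, 0, 1]? False
[0, 0, 1] <= [0, 1, 0]? False
Relation: concurrent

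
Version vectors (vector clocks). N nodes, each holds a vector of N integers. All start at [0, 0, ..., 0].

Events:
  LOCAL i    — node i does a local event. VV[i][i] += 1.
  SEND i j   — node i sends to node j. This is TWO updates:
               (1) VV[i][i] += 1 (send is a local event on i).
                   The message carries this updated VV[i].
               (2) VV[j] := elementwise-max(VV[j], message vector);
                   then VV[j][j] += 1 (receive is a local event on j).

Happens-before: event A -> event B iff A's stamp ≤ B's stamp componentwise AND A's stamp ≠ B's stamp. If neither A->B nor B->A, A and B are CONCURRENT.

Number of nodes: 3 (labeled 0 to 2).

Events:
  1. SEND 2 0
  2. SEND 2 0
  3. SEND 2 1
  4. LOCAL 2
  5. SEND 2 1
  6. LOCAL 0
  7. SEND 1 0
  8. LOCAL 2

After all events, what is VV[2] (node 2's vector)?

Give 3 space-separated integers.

Answer: 0 0 6

Derivation:
Initial: VV[0]=[0, 0, 0]
Initial: VV[1]=[0, 0, 0]
Initial: VV[2]=[0, 0, 0]
Event 1: SEND 2->0: VV[2][2]++ -> VV[2]=[0, 0, 1], msg_vec=[0, 0, 1]; VV[0]=max(VV[0],msg_vec) then VV[0][0]++ -> VV[0]=[1, 0, 1]
Event 2: SEND 2->0: VV[2][2]++ -> VV[2]=[0, 0, 2], msg_vec=[0, 0, 2]; VV[0]=max(VV[0],msg_vec) then VV[0][0]++ -> VV[0]=[2, 0, 2]
Event 3: SEND 2->1: VV[2][2]++ -> VV[2]=[0, 0, 3], msg_vec=[0, 0, 3]; VV[1]=max(VV[1],msg_vec) then VV[1][1]++ -> VV[1]=[0, 1, 3]
Event 4: LOCAL 2: VV[2][2]++ -> VV[2]=[0, 0, 4]
Event 5: SEND 2->1: VV[2][2]++ -> VV[2]=[0, 0, 5], msg_vec=[0, 0, 5]; VV[1]=max(VV[1],msg_vec) then VV[1][1]++ -> VV[1]=[0, 2, 5]
Event 6: LOCAL 0: VV[0][0]++ -> VV[0]=[3, 0, 2]
Event 7: SEND 1->0: VV[1][1]++ -> VV[1]=[0, 3, 5], msg_vec=[0, 3, 5]; VV[0]=max(VV[0],msg_vec) then VV[0][0]++ -> VV[0]=[4, 3, 5]
Event 8: LOCAL 2: VV[2][2]++ -> VV[2]=[0, 0, 6]
Final vectors: VV[0]=[4, 3, 5]; VV[1]=[0, 3, 5]; VV[2]=[0, 0, 6]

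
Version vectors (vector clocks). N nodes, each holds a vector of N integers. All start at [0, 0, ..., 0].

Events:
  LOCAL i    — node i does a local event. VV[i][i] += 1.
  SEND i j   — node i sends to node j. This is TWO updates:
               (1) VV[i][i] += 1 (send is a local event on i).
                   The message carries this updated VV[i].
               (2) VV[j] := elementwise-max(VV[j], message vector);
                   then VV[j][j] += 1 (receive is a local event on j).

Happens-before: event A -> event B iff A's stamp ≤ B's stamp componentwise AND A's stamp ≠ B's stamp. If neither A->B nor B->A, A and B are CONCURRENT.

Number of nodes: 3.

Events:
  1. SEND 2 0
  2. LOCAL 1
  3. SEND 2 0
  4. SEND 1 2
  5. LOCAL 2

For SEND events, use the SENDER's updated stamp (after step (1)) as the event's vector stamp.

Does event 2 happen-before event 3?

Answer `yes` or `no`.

Initial: VV[0]=[0, 0, 0]
Initial: VV[1]=[0, 0, 0]
Initial: VV[2]=[0, 0, 0]
Event 1: SEND 2->0: VV[2][2]++ -> VV[2]=[0, 0, 1], msg_vec=[0, 0, 1]; VV[0]=max(VV[0],msg_vec) then VV[0][0]++ -> VV[0]=[1, 0, 1]
Event 2: LOCAL 1: VV[1][1]++ -> VV[1]=[0, 1, 0]
Event 3: SEND 2->0: VV[2][2]++ -> VV[2]=[0, 0, 2], msg_vec=[0, 0, 2]; VV[0]=max(VV[0],msg_vec) then VV[0][0]++ -> VV[0]=[2, 0, 2]
Event 4: SEND 1->2: VV[1][1]++ -> VV[1]=[0, 2, 0], msg_vec=[0, 2, 0]; VV[2]=max(VV[2],msg_vec) then VV[2][2]++ -> VV[2]=[0, 2, 3]
Event 5: LOCAL 2: VV[2][2]++ -> VV[2]=[0, 2, 4]
Event 2 stamp: [0, 1, 0]
Event 3 stamp: [0, 0, 2]
[0, 1, 0] <= [0, 0, 2]? False. Equal? False. Happens-before: False

Answer: no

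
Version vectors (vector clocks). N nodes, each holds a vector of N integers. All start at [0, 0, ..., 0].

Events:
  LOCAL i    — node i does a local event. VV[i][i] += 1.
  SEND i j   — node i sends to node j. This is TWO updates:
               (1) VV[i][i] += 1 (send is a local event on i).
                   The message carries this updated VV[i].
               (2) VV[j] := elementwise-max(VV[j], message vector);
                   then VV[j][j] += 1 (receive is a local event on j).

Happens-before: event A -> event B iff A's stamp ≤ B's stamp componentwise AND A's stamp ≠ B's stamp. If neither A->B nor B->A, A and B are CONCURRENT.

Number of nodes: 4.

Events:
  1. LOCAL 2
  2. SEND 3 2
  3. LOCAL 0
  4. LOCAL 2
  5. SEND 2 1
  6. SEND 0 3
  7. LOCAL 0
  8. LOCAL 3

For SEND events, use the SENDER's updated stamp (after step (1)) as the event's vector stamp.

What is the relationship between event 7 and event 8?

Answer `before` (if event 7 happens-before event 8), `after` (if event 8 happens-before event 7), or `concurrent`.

Answer: concurrent

Derivation:
Initial: VV[0]=[0, 0, 0, 0]
Initial: VV[1]=[0, 0, 0, 0]
Initial: VV[2]=[0, 0, 0, 0]
Initial: VV[3]=[0, 0, 0, 0]
Event 1: LOCAL 2: VV[2][2]++ -> VV[2]=[0, 0, 1, 0]
Event 2: SEND 3->2: VV[3][3]++ -> VV[3]=[0, 0, 0, 1], msg_vec=[0, 0, 0, 1]; VV[2]=max(VV[2],msg_vec) then VV[2][2]++ -> VV[2]=[0, 0, 2, 1]
Event 3: LOCAL 0: VV[0][0]++ -> VV[0]=[1, 0, 0, 0]
Event 4: LOCAL 2: VV[2][2]++ -> VV[2]=[0, 0, 3, 1]
Event 5: SEND 2->1: VV[2][2]++ -> VV[2]=[0, 0, 4, 1], msg_vec=[0, 0, 4, 1]; VV[1]=max(VV[1],msg_vec) then VV[1][1]++ -> VV[1]=[0, 1, 4, 1]
Event 6: SEND 0->3: VV[0][0]++ -> VV[0]=[2, 0, 0, 0], msg_vec=[2, 0, 0, 0]; VV[3]=max(VV[3],msg_vec) then VV[3][3]++ -> VV[3]=[2, 0, 0, 2]
Event 7: LOCAL 0: VV[0][0]++ -> VV[0]=[3, 0, 0, 0]
Event 8: LOCAL 3: VV[3][3]++ -> VV[3]=[2, 0, 0, 3]
Event 7 stamp: [3, 0, 0, 0]
Event 8 stamp: [2, 0, 0, 3]
[3, 0, 0, 0] <= [2, 0, 0, 3]? False
[2, 0, 0, 3] <= [3, 0, 0, 0]? False
Relation: concurrent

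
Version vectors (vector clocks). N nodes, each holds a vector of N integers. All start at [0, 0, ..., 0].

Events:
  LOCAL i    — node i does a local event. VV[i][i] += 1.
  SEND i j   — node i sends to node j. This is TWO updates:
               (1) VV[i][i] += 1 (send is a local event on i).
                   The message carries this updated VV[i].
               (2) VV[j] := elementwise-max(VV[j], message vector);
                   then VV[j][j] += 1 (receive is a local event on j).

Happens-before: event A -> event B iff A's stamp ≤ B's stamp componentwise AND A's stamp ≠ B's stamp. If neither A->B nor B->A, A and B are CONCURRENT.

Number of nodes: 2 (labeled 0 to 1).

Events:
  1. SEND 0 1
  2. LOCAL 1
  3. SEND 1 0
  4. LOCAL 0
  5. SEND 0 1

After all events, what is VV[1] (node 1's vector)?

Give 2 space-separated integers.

Answer: 4 4

Derivation:
Initial: VV[0]=[0, 0]
Initial: VV[1]=[0, 0]
Event 1: SEND 0->1: VV[0][0]++ -> VV[0]=[1, 0], msg_vec=[1, 0]; VV[1]=max(VV[1],msg_vec) then VV[1][1]++ -> VV[1]=[1, 1]
Event 2: LOCAL 1: VV[1][1]++ -> VV[1]=[1, 2]
Event 3: SEND 1->0: VV[1][1]++ -> VV[1]=[1, 3], msg_vec=[1, 3]; VV[0]=max(VV[0],msg_vec) then VV[0][0]++ -> VV[0]=[2, 3]
Event 4: LOCAL 0: VV[0][0]++ -> VV[0]=[3, 3]
Event 5: SEND 0->1: VV[0][0]++ -> VV[0]=[4, 3], msg_vec=[4, 3]; VV[1]=max(VV[1],msg_vec) then VV[1][1]++ -> VV[1]=[4, 4]
Final vectors: VV[0]=[4, 3]; VV[1]=[4, 4]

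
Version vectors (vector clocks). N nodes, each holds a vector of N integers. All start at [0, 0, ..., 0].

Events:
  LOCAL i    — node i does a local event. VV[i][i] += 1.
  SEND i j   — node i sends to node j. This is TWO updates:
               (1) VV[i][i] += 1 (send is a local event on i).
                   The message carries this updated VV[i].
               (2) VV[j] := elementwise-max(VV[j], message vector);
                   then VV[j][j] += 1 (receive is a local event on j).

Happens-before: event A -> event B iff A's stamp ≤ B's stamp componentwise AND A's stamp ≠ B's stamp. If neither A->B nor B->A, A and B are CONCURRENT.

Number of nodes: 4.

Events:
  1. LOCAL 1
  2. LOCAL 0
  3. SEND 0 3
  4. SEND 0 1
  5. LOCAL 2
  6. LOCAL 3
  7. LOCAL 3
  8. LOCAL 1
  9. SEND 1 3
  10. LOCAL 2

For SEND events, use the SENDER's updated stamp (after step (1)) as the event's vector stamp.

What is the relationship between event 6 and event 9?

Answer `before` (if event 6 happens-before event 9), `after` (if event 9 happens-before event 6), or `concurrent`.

Initial: VV[0]=[0, 0, 0, 0]
Initial: VV[1]=[0, 0, 0, 0]
Initial: VV[2]=[0, 0, 0, 0]
Initial: VV[3]=[0, 0, 0, 0]
Event 1: LOCAL 1: VV[1][1]++ -> VV[1]=[0, 1, 0, 0]
Event 2: LOCAL 0: VV[0][0]++ -> VV[0]=[1, 0, 0, 0]
Event 3: SEND 0->3: VV[0][0]++ -> VV[0]=[2, 0, 0, 0], msg_vec=[2, 0, 0, 0]; VV[3]=max(VV[3],msg_vec) then VV[3][3]++ -> VV[3]=[2, 0, 0, 1]
Event 4: SEND 0->1: VV[0][0]++ -> VV[0]=[3, 0, 0, 0], msg_vec=[3, 0, 0, 0]; VV[1]=max(VV[1],msg_vec) then VV[1][1]++ -> VV[1]=[3, 2, 0, 0]
Event 5: LOCAL 2: VV[2][2]++ -> VV[2]=[0, 0, 1, 0]
Event 6: LOCAL 3: VV[3][3]++ -> VV[3]=[2, 0, 0, 2]
Event 7: LOCAL 3: VV[3][3]++ -> VV[3]=[2, 0, 0, 3]
Event 8: LOCAL 1: VV[1][1]++ -> VV[1]=[3, 3, 0, 0]
Event 9: SEND 1->3: VV[1][1]++ -> VV[1]=[3, 4, 0, 0], msg_vec=[3, 4, 0, 0]; VV[3]=max(VV[3],msg_vec) then VV[3][3]++ -> VV[3]=[3, 4, 0, 4]
Event 10: LOCAL 2: VV[2][2]++ -> VV[2]=[0, 0, 2, 0]
Event 6 stamp: [2, 0, 0, 2]
Event 9 stamp: [3, 4, 0, 0]
[2, 0, 0, 2] <= [3, 4, 0, 0]? False
[3, 4, 0, 0] <= [2, 0, 0, 2]? False
Relation: concurrent

Answer: concurrent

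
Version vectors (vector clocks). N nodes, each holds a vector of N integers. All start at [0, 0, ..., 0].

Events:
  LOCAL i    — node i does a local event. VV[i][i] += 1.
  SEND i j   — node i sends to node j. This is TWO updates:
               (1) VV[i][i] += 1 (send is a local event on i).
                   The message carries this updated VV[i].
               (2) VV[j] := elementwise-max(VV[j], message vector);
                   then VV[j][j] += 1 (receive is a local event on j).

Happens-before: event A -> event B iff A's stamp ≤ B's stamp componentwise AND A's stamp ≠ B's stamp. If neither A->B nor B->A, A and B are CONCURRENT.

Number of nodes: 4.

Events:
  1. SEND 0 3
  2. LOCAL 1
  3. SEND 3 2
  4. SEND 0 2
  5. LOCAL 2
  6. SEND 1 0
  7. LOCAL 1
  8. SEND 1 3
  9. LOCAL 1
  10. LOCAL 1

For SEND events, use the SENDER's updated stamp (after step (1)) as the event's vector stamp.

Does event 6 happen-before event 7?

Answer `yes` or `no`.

Initial: VV[0]=[0, 0, 0, 0]
Initial: VV[1]=[0, 0, 0, 0]
Initial: VV[2]=[0, 0, 0, 0]
Initial: VV[3]=[0, 0, 0, 0]
Event 1: SEND 0->3: VV[0][0]++ -> VV[0]=[1, 0, 0, 0], msg_vec=[1, 0, 0, 0]; VV[3]=max(VV[3],msg_vec) then VV[3][3]++ -> VV[3]=[1, 0, 0, 1]
Event 2: LOCAL 1: VV[1][1]++ -> VV[1]=[0, 1, 0, 0]
Event 3: SEND 3->2: VV[3][3]++ -> VV[3]=[1, 0, 0, 2], msg_vec=[1, 0, 0, 2]; VV[2]=max(VV[2],msg_vec) then VV[2][2]++ -> VV[2]=[1, 0, 1, 2]
Event 4: SEND 0->2: VV[0][0]++ -> VV[0]=[2, 0, 0, 0], msg_vec=[2, 0, 0, 0]; VV[2]=max(VV[2],msg_vec) then VV[2][2]++ -> VV[2]=[2, 0, 2, 2]
Event 5: LOCAL 2: VV[2][2]++ -> VV[2]=[2, 0, 3, 2]
Event 6: SEND 1->0: VV[1][1]++ -> VV[1]=[0, 2, 0, 0], msg_vec=[0, 2, 0, 0]; VV[0]=max(VV[0],msg_vec) then VV[0][0]++ -> VV[0]=[3, 2, 0, 0]
Event 7: LOCAL 1: VV[1][1]++ -> VV[1]=[0, 3, 0, 0]
Event 8: SEND 1->3: VV[1][1]++ -> VV[1]=[0, 4, 0, 0], msg_vec=[0, 4, 0, 0]; VV[3]=max(VV[3],msg_vec) then VV[3][3]++ -> VV[3]=[1, 4, 0, 3]
Event 9: LOCAL 1: VV[1][1]++ -> VV[1]=[0, 5, 0, 0]
Event 10: LOCAL 1: VV[1][1]++ -> VV[1]=[0, 6, 0, 0]
Event 6 stamp: [0, 2, 0, 0]
Event 7 stamp: [0, 3, 0, 0]
[0, 2, 0, 0] <= [0, 3, 0, 0]? True. Equal? False. Happens-before: True

Answer: yes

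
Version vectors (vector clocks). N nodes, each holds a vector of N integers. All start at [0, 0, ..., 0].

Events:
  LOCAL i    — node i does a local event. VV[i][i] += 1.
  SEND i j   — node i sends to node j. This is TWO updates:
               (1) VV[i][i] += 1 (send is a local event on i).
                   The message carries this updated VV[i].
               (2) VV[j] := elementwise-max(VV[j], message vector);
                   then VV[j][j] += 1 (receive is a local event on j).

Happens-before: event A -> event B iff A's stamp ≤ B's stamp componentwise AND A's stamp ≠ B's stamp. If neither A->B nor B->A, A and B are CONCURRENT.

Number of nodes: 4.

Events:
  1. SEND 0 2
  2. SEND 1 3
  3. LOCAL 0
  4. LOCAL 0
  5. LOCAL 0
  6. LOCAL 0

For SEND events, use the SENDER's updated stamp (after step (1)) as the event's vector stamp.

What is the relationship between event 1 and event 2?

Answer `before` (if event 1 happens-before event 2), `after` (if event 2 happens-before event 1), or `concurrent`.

Initial: VV[0]=[0, 0, 0, 0]
Initial: VV[1]=[0, 0, 0, 0]
Initial: VV[2]=[0, 0, 0, 0]
Initial: VV[3]=[0, 0, 0, 0]
Event 1: SEND 0->2: VV[0][0]++ -> VV[0]=[1, 0, 0, 0], msg_vec=[1, 0, 0, 0]; VV[2]=max(VV[2],msg_vec) then VV[2][2]++ -> VV[2]=[1, 0, 1, 0]
Event 2: SEND 1->3: VV[1][1]++ -> VV[1]=[0, 1, 0, 0], msg_vec=[0, 1, 0, 0]; VV[3]=max(VV[3],msg_vec) then VV[3][3]++ -> VV[3]=[0, 1, 0, 1]
Event 3: LOCAL 0: VV[0][0]++ -> VV[0]=[2, 0, 0, 0]
Event 4: LOCAL 0: VV[0][0]++ -> VV[0]=[3, 0, 0, 0]
Event 5: LOCAL 0: VV[0][0]++ -> VV[0]=[4, 0, 0, 0]
Event 6: LOCAL 0: VV[0][0]++ -> VV[0]=[5, 0, 0, 0]
Event 1 stamp: [1, 0, 0, 0]
Event 2 stamp: [0, 1, 0, 0]
[1, 0, 0, 0] <= [0, 1, 0, 0]? False
[0, 1, 0, 0] <= [1, 0, 0, 0]? False
Relation: concurrent

Answer: concurrent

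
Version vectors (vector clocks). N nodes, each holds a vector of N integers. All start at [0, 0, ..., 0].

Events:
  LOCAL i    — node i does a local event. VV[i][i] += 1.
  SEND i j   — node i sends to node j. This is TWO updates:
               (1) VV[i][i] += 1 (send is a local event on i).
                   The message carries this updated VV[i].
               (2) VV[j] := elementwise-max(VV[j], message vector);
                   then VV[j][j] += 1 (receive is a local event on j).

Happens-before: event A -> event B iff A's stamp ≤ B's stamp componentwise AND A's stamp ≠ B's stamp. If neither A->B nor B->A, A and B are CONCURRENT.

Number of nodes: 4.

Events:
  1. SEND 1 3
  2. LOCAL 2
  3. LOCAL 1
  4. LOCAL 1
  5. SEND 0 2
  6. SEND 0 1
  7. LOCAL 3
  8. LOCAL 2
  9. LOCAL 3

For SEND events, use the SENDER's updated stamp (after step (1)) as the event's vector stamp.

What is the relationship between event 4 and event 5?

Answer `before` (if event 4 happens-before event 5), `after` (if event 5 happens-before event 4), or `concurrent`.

Initial: VV[0]=[0, 0, 0, 0]
Initial: VV[1]=[0, 0, 0, 0]
Initial: VV[2]=[0, 0, 0, 0]
Initial: VV[3]=[0, 0, 0, 0]
Event 1: SEND 1->3: VV[1][1]++ -> VV[1]=[0, 1, 0, 0], msg_vec=[0, 1, 0, 0]; VV[3]=max(VV[3],msg_vec) then VV[3][3]++ -> VV[3]=[0, 1, 0, 1]
Event 2: LOCAL 2: VV[2][2]++ -> VV[2]=[0, 0, 1, 0]
Event 3: LOCAL 1: VV[1][1]++ -> VV[1]=[0, 2, 0, 0]
Event 4: LOCAL 1: VV[1][1]++ -> VV[1]=[0, 3, 0, 0]
Event 5: SEND 0->2: VV[0][0]++ -> VV[0]=[1, 0, 0, 0], msg_vec=[1, 0, 0, 0]; VV[2]=max(VV[2],msg_vec) then VV[2][2]++ -> VV[2]=[1, 0, 2, 0]
Event 6: SEND 0->1: VV[0][0]++ -> VV[0]=[2, 0, 0, 0], msg_vec=[2, 0, 0, 0]; VV[1]=max(VV[1],msg_vec) then VV[1][1]++ -> VV[1]=[2, 4, 0, 0]
Event 7: LOCAL 3: VV[3][3]++ -> VV[3]=[0, 1, 0, 2]
Event 8: LOCAL 2: VV[2][2]++ -> VV[2]=[1, 0, 3, 0]
Event 9: LOCAL 3: VV[3][3]++ -> VV[3]=[0, 1, 0, 3]
Event 4 stamp: [0, 3, 0, 0]
Event 5 stamp: [1, 0, 0, 0]
[0, 3, 0, 0] <= [1, 0, 0, 0]? False
[1, 0, 0, 0] <= [0, 3, 0, 0]? False
Relation: concurrent

Answer: concurrent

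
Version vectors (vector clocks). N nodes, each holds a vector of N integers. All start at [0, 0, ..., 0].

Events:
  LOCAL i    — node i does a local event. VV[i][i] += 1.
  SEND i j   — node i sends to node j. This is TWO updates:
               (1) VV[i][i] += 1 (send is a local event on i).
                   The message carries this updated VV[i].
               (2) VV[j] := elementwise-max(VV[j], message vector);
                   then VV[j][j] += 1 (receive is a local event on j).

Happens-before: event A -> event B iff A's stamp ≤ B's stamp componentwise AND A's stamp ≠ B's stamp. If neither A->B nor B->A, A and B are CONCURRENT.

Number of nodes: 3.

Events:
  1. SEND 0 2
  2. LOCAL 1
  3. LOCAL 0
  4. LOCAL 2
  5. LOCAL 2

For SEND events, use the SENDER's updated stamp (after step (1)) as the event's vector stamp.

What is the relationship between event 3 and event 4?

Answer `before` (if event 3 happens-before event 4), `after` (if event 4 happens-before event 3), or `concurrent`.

Initial: VV[0]=[0, 0, 0]
Initial: VV[1]=[0, 0, 0]
Initial: VV[2]=[0, 0, 0]
Event 1: SEND 0->2: VV[0][0]++ -> VV[0]=[1, 0, 0], msg_vec=[1, 0, 0]; VV[2]=max(VV[2],msg_vec) then VV[2][2]++ -> VV[2]=[1, 0, 1]
Event 2: LOCAL 1: VV[1][1]++ -> VV[1]=[0, 1, 0]
Event 3: LOCAL 0: VV[0][0]++ -> VV[0]=[2, 0, 0]
Event 4: LOCAL 2: VV[2][2]++ -> VV[2]=[1, 0, 2]
Event 5: LOCAL 2: VV[2][2]++ -> VV[2]=[1, 0, 3]
Event 3 stamp: [2, 0, 0]
Event 4 stamp: [1, 0, 2]
[2, 0, 0] <= [1, 0, 2]? False
[1, 0, 2] <= [2, 0, 0]? False
Relation: concurrent

Answer: concurrent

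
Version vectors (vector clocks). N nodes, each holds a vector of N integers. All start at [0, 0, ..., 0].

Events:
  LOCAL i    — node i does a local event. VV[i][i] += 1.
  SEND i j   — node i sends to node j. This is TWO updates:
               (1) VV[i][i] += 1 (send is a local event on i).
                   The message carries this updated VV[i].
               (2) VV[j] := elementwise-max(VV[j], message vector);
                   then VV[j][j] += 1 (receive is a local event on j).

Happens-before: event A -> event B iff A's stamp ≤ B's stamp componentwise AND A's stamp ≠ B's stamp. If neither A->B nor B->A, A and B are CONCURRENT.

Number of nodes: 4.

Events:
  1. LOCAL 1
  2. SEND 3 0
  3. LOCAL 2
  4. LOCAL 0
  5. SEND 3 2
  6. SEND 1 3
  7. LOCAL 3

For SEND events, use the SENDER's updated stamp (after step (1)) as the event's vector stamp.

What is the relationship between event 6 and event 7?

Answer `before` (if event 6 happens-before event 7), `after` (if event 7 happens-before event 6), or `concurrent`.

Answer: before

Derivation:
Initial: VV[0]=[0, 0, 0, 0]
Initial: VV[1]=[0, 0, 0, 0]
Initial: VV[2]=[0, 0, 0, 0]
Initial: VV[3]=[0, 0, 0, 0]
Event 1: LOCAL 1: VV[1][1]++ -> VV[1]=[0, 1, 0, 0]
Event 2: SEND 3->0: VV[3][3]++ -> VV[3]=[0, 0, 0, 1], msg_vec=[0, 0, 0, 1]; VV[0]=max(VV[0],msg_vec) then VV[0][0]++ -> VV[0]=[1, 0, 0, 1]
Event 3: LOCAL 2: VV[2][2]++ -> VV[2]=[0, 0, 1, 0]
Event 4: LOCAL 0: VV[0][0]++ -> VV[0]=[2, 0, 0, 1]
Event 5: SEND 3->2: VV[3][3]++ -> VV[3]=[0, 0, 0, 2], msg_vec=[0, 0, 0, 2]; VV[2]=max(VV[2],msg_vec) then VV[2][2]++ -> VV[2]=[0, 0, 2, 2]
Event 6: SEND 1->3: VV[1][1]++ -> VV[1]=[0, 2, 0, 0], msg_vec=[0, 2, 0, 0]; VV[3]=max(VV[3],msg_vec) then VV[3][3]++ -> VV[3]=[0, 2, 0, 3]
Event 7: LOCAL 3: VV[3][3]++ -> VV[3]=[0, 2, 0, 4]
Event 6 stamp: [0, 2, 0, 0]
Event 7 stamp: [0, 2, 0, 4]
[0, 2, 0, 0] <= [0, 2, 0, 4]? True
[0, 2, 0, 4] <= [0, 2, 0, 0]? False
Relation: before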